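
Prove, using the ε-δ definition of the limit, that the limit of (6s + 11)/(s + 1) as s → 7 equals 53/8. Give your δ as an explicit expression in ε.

Let ε > 0. We want δ > 0 with 0 < |s − 7| < δ ⇒ |(6s + 11)/(s + 1) − (53/8)| < ε.
Combining over a common denominator, (6s + 11)/(s + 1) − (53/8) = [(6s + 11)·8 − 53·(s + 1)] / [8·(s + 1)] = -5(s − 7) / (8(s + 1)).
So |(6s + 11)/(s + 1) − (53/8)| = 5|s − 7| / (8·|s + 1|).
Restrict δ ≤ 4. Then |s − 7| < 4 gives |s + 1| = |(s − 7) + 8| ≥ 8 − 4 = 4.
Hence |(6s + 11)/(s + 1) − (53/8)| < 5|s − 7|/(8·4) = (5/32)|s − 7|, which is < ε once |s − 7| < (32/5)ε.
Take δ = min(4, (32/5)ε). Then 0 < |s − 7| < δ forces both bounds, so |(6s + 11)/(s + 1) − (53/8)| < ε.

δ = min(4, (32/5)ε)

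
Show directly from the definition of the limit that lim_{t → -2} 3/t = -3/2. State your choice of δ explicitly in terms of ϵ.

Let ϵ > 0. We seek δ > 0 such that 0 < |t + 2| < δ implies |3/t + 3/2| < ϵ.
|3/t + 3/2| = 3·|-2 − t|/(2·|t|) = 3|t + 2|/(2|t|).
Require δ ≤ 1 so that |t| > 2 − 1 = 1, hence 2|t| > 2.
Then |3/t + 3/2| < 3|t + 2|/2, which is < ϵ when |t + 2| < (2/3)ϵ.
Take δ = min(1, (2/3)ϵ). Then 0 < |t + 2| < δ gives both |t + 2| < 1 and |t + 2| < (2/3)ϵ, so |3/t + 3/2| < ϵ.

δ = min(1, (2/3)ϵ)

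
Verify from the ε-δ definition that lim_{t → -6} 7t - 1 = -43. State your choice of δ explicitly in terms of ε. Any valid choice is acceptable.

δ = ε/7

Let ε > 0 be given. We need δ > 0 so that 0 < |t + 6| < δ implies |(7t - 1) + 43| < ε.
Since (7t - 1) + 43 = 7(t + 6), we have |(7t - 1) + 43| = 7|t + 6|.
So 7|t + 6| < ε exactly when |t + 6| < ε/7.
Choosing δ = ε/7 gives |(7t - 1) + 43| = 7|t + 6| < ε whenever |t + 6| < δ.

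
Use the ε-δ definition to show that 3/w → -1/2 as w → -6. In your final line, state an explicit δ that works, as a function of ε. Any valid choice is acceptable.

Fix ε > 0. We seek δ > 0 such that 0 < |w + 6| < δ implies |3/w + 1/2| < ε.
|3/w + 1/2| = 3·|-6 − w|/(6·|w|) = 3|w + 6|/(6|w|).
Restrict δ ≤ 3. Then |w + 6| < 3 gives |w| > 3, so 6|w| > 18.
Then |3/w + 1/2| < 3|w + 6|/18, which is < ε when |w + 6| < 6ε.
Take δ = min(3, 6ε). Then 0 < |w + 6| < δ gives both |w + 6| < 3 and |w + 6| < 6ε, so |3/w + 1/2| < ε.

δ = min(3, 6ε)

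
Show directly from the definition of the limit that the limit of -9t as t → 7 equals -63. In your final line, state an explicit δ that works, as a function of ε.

δ = ε/9

Suppose ε > 0. We need δ > 0 so that 0 < |t − 7| < δ implies |(-9t) + 63| < ε.
Since (-9t) + 63 = -9(t − 7), we have |(-9t) + 63| = 9|t − 7|.
So 9|t − 7| < ε exactly when |t − 7| < ε/9.
Choosing δ = ε/9 gives |(-9t) + 63| = 9|t − 7| < ε whenever |t − 7| < δ.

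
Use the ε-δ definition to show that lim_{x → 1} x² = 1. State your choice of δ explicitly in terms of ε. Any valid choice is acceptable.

δ = min(1, ε/3)

Let ε > 0 be given. We seek δ > 0 with 0 < |x − 1| < δ ⇒ |x² − 1| < ε.
Factor: x² − 1 = (x − 1)(x + 1), so |x² − 1| = |x − 1|·|x + 1|.
Impose δ ≤ 1 so that |x| < 2; then |x + 1| ≤ 3.
Hence |x² − 1| ≤ 3|x − 1|, which is < ε once |x − 1| < ε/3.
Take δ = min(1, ε/3). If 0 < |x − 1| < δ then both bounds hold and |x² − 1| ≤ 3|x − 1| < 3·(ε/3) = ε.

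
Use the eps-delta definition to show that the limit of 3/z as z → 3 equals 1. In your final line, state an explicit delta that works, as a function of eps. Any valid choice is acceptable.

delta = min(3/2, (3/2)eps)

Let eps > 0. We seek delta > 0 such that 0 < |z − 3| < delta implies |3/z − 1| < eps.
|3/z − 1| = 3·|3 − z|/(3·|z|) = 3|z − 3|/(3|z|).
Require delta ≤ 3/2 so that |z| > 3 − 3/2 = 3/2, hence 3|z| > 9/2.
Then |3/z − 1| < 3|z − 3|/(9/2), which is < eps when |z − 3| < (3/2)eps.
Take delta = min(3/2, (3/2)eps). Then 0 < |z − 3| < delta gives both |z − 3| < 3/2 and |z − 3| < (3/2)eps, so |3/z − 1| < eps.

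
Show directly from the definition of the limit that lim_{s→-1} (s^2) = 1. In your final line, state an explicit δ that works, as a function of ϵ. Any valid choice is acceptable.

Fix ϵ > 0. We seek δ > 0 with 0 < |s + 1| < δ ⇒ |s^2 − 1| < ϵ.
Factor: s^2 − 1 = (s + 1)(s - 1), so |s^2 − 1| = |s + 1|·|s - 1|.
Restrict δ ≤ 2. Then |s + 1| < 2 gives |s| < 3, so by the triangle inequality |s - 1| ≤ 3 + 1 = 4.
Hence |s^2 − 1| ≤ 4|s + 1|, which is < ϵ once |s + 1| < ϵ/4.
Take δ = min(2, ϵ/4). If 0 < |s + 1| < δ then both bounds hold and |s^2 − 1| ≤ 4|s + 1| < 4·(ϵ/4) = ϵ.

δ = min(2, ϵ/4)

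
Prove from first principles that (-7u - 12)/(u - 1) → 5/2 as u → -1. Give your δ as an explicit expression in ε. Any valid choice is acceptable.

Let ε > 0 be given. We want δ > 0 with 0 < |u + 1| < δ ⇒ |(-7u - 12)/(u - 1) − (5/2)| < ε.
Combining over a common denominator, (-7u - 12)/(u - 1) − (5/2) = [(-7u - 12)·(-2) − (-5)·(u - 1)] / [(-2)·(u - 1)] = 19(u + 1) / ((-2)(u - 1)).
So |(-7u - 12)/(u - 1) − (5/2)| = 19|u + 1| / (2·|u − 1|).
Restrict δ ≤ 1. Then |u + 1| < 1 gives |u − 1| = |(u + 1) + (-2)| ≥ 2 − 1 = 1.
Hence |(-7u - 12)/(u - 1) − (5/2)| < 19|u + 1|/(2·1) = (19/2)|u + 1|, which is < ε once |u + 1| < (2/19)ε.
Take δ = min(1, (2/19)ε). Then 0 < |u + 1| < δ forces both bounds, so |(-7u - 12)/(u - 1) − (5/2)| < ε.

δ = min(1, (2/19)ε)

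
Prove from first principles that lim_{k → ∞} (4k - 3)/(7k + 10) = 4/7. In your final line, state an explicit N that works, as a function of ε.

Suppose ε > 0. For k ≥ 1, |(4k - 3)/(7k + 10) − (4/7)| = |-61|/(7(7k + 10)) = 61/(7(7k + 10)).
Since 7k + 10 ≥ 7k for k ≥ 1, this is ≤ 61/(7·7k) = (61/49)/k.
So |(4k - 3)/(7k + 10) − (4/7)| < ε whenever k > (61/49)/ε.
Take N = (61/49)/ε. If k > N then |(4k - 3)/(7k + 10) − (4/7)| ≤ (61/49)/k < ε.

N = (61/49)/ε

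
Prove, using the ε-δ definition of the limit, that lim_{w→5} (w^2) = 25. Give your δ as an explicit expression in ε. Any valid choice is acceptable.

δ = min(1, ε/11)

Suppose ε > 0. We seek δ > 0 with 0 < |w − 5| < δ ⇒ |w^2 − 25| < ε.
Factor: w^2 − 25 = (w − 5)(w + 5), so |w^2 − 25| = |w − 5|·|w + 5|.
Impose δ ≤ 1 so that |w| < 6; then |w + 5| ≤ 11.
Hence |w^2 − 25| ≤ 11|w − 5|, which is < ε once |w − 5| < ε/11.
Take δ = min(1, ε/11). If 0 < |w − 5| < δ then both bounds hold and |w^2 − 25| ≤ 11|w − 5| < 11·(ε/11) = ε.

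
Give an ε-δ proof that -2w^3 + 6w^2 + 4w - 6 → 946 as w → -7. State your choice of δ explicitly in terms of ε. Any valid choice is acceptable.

Let ε > 0 be given. We want δ > 0 such that 0 < |w + 7| < δ implies |(-2w^3 + 6w^2 + 4w - 6) − 946| < ε.
(-2w^3 + 6w^2 + 4w - 6) − 946 = -2w^3 + 6w^2 + 4w - 952 = (w + 7)(-2w^2 + 20w - 136).
So |(-2w^3 + 6w^2 + 4w - 6) − 946| = |w + 7|·|-2w^2 + 20w - 136|.
Assume first that |w + 7| < 2, so |w| < 9. Then |-2w^2 + 20w - 136| ≤ 2·9^2 + 20·9 + 136 = 478.
Hence |(-2w^3 + 6w^2 + 4w - 6) − 946| ≤ 478|w + 7| < ε provided |w + 7| < ε/478.
Choosing δ = min(2, ε/478) ensures both conditions, hence |(-2w^3 + 6w^2 + 4w - 6) − 946| < ε.

δ = min(2, ε/478)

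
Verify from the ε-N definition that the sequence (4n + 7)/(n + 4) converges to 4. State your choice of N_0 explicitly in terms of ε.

N_0 = 9/ε

Let ε > 0. For n ≥ 1, |(4n + 7)/(n + 4) − 4| = |-9|/((n + 4)) = 9/((n + 4)).
Since n + 4 ≥ n for n ≥ 1, this is ≤ 9/(n) = 9/n.
So |(4n + 7)/(n + 4) − 4| < ε whenever n > 9/ε.
Take N_0 = 9/ε. If n > N_0 then |(4n + 7)/(n + 4) − 4| ≤ 9/n < ε.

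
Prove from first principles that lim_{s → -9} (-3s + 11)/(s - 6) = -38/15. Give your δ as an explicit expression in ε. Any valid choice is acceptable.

Let ε > 0 be given. We want δ > 0 with 0 < |s + 9| < δ ⇒ |(-3s + 11)/(s - 6) + 38/15| < ε.
Combining over a common denominator, (-3s + 11)/(s - 6) + 38/15 = [(-3s + 11)·(-15) − 38·(s - 6)] / [(-15)·(s - 6)] = 7(s + 9) / ((-15)(s - 6)).
So |(-3s + 11)/(s - 6) + 38/15| = 7|s + 9| / (15·|s − 6|).
Require δ ≤ 15/2, so |s − 6| ≥ |-15| − |s + 9| > 15 − 15/2 = 15/2.
Hence |(-3s + 11)/(s - 6) + 38/15| < 7|s + 9|/(15·(15/2)) = (14/225)|s + 9|, which is < ε once |s + 9| < (225/14)ε.
Take δ = min(15/2, (225/14)ε). Then 0 < |s + 9| < δ forces both bounds, so |(-3s + 11)/(s - 6) + 38/15| < ε.

δ = min(15/2, (225/14)ε)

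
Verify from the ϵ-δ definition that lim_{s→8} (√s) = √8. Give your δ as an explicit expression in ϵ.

δ = min(8, √8·ϵ)

Let ϵ > 0. We want δ > 0 such that 0 < |s − 8| < δ implies |√s − √8| < ϵ.
Multiplying by the conjugate, |√s − √8| = |s − 8|/(√s + √8).
Restrict δ ≤ 8 so that |s − 8| < 8 forces s > 0, and then √s + √8 > √8.
Hence |√s − √8| < |s − 8|/√8, which is < ϵ once |s − 8| < √8·ϵ.
Take δ = min(8, √8·ϵ). If 0 < |s − 8| < δ then s > 0 and |√s − √8| < |s − 8|/√8 < ϵ.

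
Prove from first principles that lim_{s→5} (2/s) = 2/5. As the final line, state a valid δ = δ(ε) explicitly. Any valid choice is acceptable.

δ = min(5/2, (25/4)ε)

Fix ε > 0. We seek δ > 0 such that 0 < |s − 5| < δ implies |2/s − (2/5)| < ε.
|2/s − (2/5)| = 2·|5 − s|/(5·|s|) = 2|s − 5|/(5|s|).
Restrict δ ≤ 5/2. Then |s − 5| < 5/2 gives |s| > 5/2, so 5|s| > 25/2.
Then |2/s − (2/5)| < 2|s − 5|/(25/2), which is < ε when |s − 5| < (25/4)ε.
Take δ = min(5/2, (25/4)ε). Then 0 < |s − 5| < δ gives both |s − 5| < 5/2 and |s − 5| < (25/4)ε, so |2/s − (2/5)| < ε.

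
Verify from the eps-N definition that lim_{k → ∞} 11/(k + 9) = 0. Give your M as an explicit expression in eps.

M = 11/eps

Fix eps > 0. For k ≥ 1, |11/(k + 9) − 0| = 11/(k + 9) ≤ 11/k.
We need 11/k < eps, i.e. k > 11/eps.
Take M = 11/eps. If k > M then |11/(k + 9)| ≤ 11/k < eps.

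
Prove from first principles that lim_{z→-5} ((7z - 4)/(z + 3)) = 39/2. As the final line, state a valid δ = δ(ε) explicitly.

Let ε > 0 be given. We want δ > 0 with 0 < |z + 5| < δ ⇒ |(7z - 4)/(z + 3) − (39/2)| < ε.
Combining over a common denominator, (7z - 4)/(z + 3) − (39/2) = [(7z - 4)·(-2) − (-39)·(z + 3)] / [(-2)·(z + 3)] = 25(z + 5) / ((-2)(z + 3)).
So |(7z - 4)/(z + 3) − (39/2)| = 25|z + 5| / (2·|z + 3|).
Restrict δ ≤ 1. Then |z + 5| < 1 gives |z + 3| = |(z + 5) + (-2)| ≥ 2 − 1 = 1.
Hence |(7z - 4)/(z + 3) − (39/2)| < 25|z + 5|/(2·1) = (25/2)|z + 5|, which is < ε once |z + 5| < (2/25)ε.
Take δ = min(1, (2/25)ε). Then 0 < |z + 5| < δ forces both bounds, so |(7z - 4)/(z + 3) − (39/2)| < ε.

δ = min(1, (2/25)ε)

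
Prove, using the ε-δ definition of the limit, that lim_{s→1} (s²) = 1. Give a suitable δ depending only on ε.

Let ε > 0. We seek δ > 0 with 0 < |s − 1| < δ ⇒ |s² − 1| < ε.
Factor: s² − 1 = (s − 1)(s + 1), so |s² − 1| = |s − 1|·|s + 1|.
Impose δ ≤ 1 so that |s| < 2; then |s + 1| ≤ 3.
Hence |s² − 1| ≤ 3|s − 1|, which is < ε once |s − 1| < ε/3.
Take δ = min(1, ε/3). If 0 < |s − 1| < δ then both bounds hold and |s² − 1| ≤ 3|s − 1| < 3·(ε/3) = ε.

δ = min(1, ε/3)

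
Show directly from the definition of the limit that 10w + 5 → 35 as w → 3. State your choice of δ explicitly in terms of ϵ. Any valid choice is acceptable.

δ = ϵ/10

Fix ϵ > 0. We need δ > 0 so that 0 < |w − 3| < δ implies |(10w + 5) − 35| < ϵ.
|(10w + 5) − 35| = |10w - 30| = 10|w − 3|.
Thus it suffices that |w − 3| < ϵ/10.
Take δ = ϵ/10. If 0 < |w − 3| < δ then |(10w + 5) − 35| = 10|w − 3| < 10·(ϵ/10) = ϵ.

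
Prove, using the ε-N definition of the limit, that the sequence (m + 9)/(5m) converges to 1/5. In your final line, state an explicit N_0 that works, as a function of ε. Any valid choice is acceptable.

N_0 = (9/5)/ε

Let ε > 0. For m ≥ 1, |(m + 9)/(5m) − (1/5)| = |45|/(5(5m)) = 45/(5(5m)).
Since 5m ≥ 5m for m ≥ 1, this is ≤ 45/(5·5m) = (9/5)/m.
So |(m + 9)/(5m) − (1/5)| < ε whenever m > (9/5)/ε.
Take N_0 = (9/5)/ε. If m > N_0 then |(m + 9)/(5m) − (1/5)| ≤ (9/5)/m < ε.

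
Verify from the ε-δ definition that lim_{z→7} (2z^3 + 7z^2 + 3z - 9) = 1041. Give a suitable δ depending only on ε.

Let ε > 0. We want δ > 0 such that 0 < |z − 7| < δ implies |(2z^3 + 7z^2 + 3z - 9) − 1041| < ε.
(2z^3 + 7z^2 + 3z - 9) − 1041 = 2z^3 + 7z^2 + 3z - 1050 = (z − 7)(2z^2 + 21z + 150).
So |(2z^3 + 7z^2 + 3z - 9) − 1041| = |z − 7|·|2z^2 + 21z + 150|.
Require δ ≤ 2. Then |z − 7| < 2 gives |z| < 9, and by the triangle inequality |2z^2 + 21z + 150| ≤ 2·9^2 + 21·9 + 150 = 501.
Hence |(2z^3 + 7z^2 + 3z - 9) − 1041| ≤ 501|z − 7| < ε provided |z − 7| < ε/501.
Take δ = min(2, ε/501). Then 0 < |z − 7| < δ gives both |z − 7| < 2 and |z − 7| < ε/501, so |(2z^3 + 7z^2 + 3z - 9) − 1041| < ε.

δ = min(2, ε/501)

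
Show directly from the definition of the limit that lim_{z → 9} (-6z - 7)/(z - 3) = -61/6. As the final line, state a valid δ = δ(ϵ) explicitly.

δ = min(3, (18/25)ϵ)

Let ϵ > 0. We want δ > 0 with 0 < |z − 9| < δ ⇒ |(-6z - 7)/(z - 3) + 61/6| < ϵ.
Combining over a common denominator, (-6z - 7)/(z - 3) + 61/6 = [(-6z - 7)·6 − (-61)·(z - 3)] / [6·(z - 3)] = 25(z − 9) / (6(z - 3)).
So |(-6z - 7)/(z - 3) + 61/6| = 25|z − 9| / (6·|z − 3|).
Restrict δ ≤ 3. Then |z − 9| < 3 gives |z − 3| = |(z − 9) + 6| ≥ 6 − 3 = 3.
Hence |(-6z - 7)/(z - 3) + 61/6| < 25|z − 9|/(6·3) = (25/18)|z − 9|, which is < ϵ once |z − 9| < (18/25)ϵ.
Take δ = min(3, (18/25)ϵ). Then 0 < |z − 9| < δ forces both bounds, so |(-6z - 7)/(z - 3) + 61/6| < ϵ.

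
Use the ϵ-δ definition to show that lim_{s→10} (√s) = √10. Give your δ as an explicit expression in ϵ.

Fix ϵ > 0. We want δ > 0 such that 0 < |s − 10| < δ implies |√s − √10| < ϵ.
Rationalise: √s − √10 = (s − 10)/(√s + √10), so |√s − √10| = |s − 10|/(√s + √10).
Restrict δ ≤ 10 so that |s − 10| < 10 forces s > 0, and then √s + √10 > √10.
Hence |√s − √10| < |s − 10|/√10, which is < ϵ once |s − 10| < √10·ϵ.
Take δ = min(10, √10·ϵ). If 0 < |s − 10| < δ then s > 0 and |√s − √10| < |s − 10|/√10 < ϵ.

δ = min(10, √10·ϵ)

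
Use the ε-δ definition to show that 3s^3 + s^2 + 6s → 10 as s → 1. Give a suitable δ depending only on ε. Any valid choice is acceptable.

Suppose ε > 0. We want δ > 0 such that 0 < |s − 1| < δ implies |(3s^3 + s^2 + 6s) − 10| < ε.
(3s^3 + s^2 + 6s) − 10 = 3s^3 + s^2 + 6s - 10 = (s − 1)(3s^2 + 4s + 10).
So |(3s^3 + s^2 + 6s) − 10| = |s − 1|·|3s^2 + 4s + 10|.
Assume first that |s − 1| < 2, so |s| < 3. Then |3s^2 + 4s + 10| ≤ 3·3^2 + 4·3 + 10 = 49.
Hence |(3s^3 + s^2 + 6s) − 10| ≤ 49|s − 1| < ε provided |s − 1| < ε/49.
Choosing δ = min(2, ε/49) ensures both conditions, hence |(3s^3 + s^2 + 6s) − 10| < ε.

δ = min(2, ε/49)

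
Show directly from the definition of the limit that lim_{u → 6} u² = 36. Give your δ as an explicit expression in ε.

Suppose ε > 0. We seek δ > 0 with 0 < |u − 6| < δ ⇒ |u² − 36| < ε.
Factor: u² − 36 = (u − 6)(u + 6), so |u² − 36| = |u − 6|·|u + 6|.
Restrict δ ≤ 1. Then |u − 6| < 1 gives |u| < 7, so by the triangle inequality |u + 6| ≤ 7 + 6 = 13.
Hence |u² − 36| ≤ 13|u − 6|, which is < ε once |u − 6| < ε/13.
Take δ = min(1, ε/13). If 0 < |u − 6| < δ then both bounds hold and |u² − 36| ≤ 13|u − 6| < 13·(ε/13) = ε.

δ = min(1, ε/13)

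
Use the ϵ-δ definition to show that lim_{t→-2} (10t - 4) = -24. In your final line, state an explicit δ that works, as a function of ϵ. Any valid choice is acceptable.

Let ϵ > 0 be given. We need δ > 0 so that 0 < |t + 2| < δ implies |(10t - 4) + 24| < ϵ.
|(10t - 4) + 24| = |10t + 20| = 10|t + 2|.
Thus it suffices that |t + 2| < ϵ/10.
Take δ = ϵ/10. If 0 < |t + 2| < δ then |(10t - 4) + 24| = 10|t + 2| < 10·(ϵ/10) = ϵ.

δ = ϵ/10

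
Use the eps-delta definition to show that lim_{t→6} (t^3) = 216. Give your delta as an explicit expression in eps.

Let eps > 0. We seek delta > 0 with 0 < |t − 6| < delta ⇒ |t^3 − 216| < eps.
Factor: t^3 − 216 = (t − 6)(t^2 + 6t + 36), so |t^3 − 216| = |t − 6|·|t^2 + 6t + 36|.
Impose delta ≤ 1 so that |t| < 7; then |t^2 + 6t + 36| ≤ 127.
Hence |t^3 − 216| ≤ 127|t − 6|, which is < eps once |t − 6| < eps/127.
Take delta = min(1, eps/127). If 0 < |t − 6| < delta then both bounds hold and |t^3 − 216| ≤ 127|t − 6| < 127·(eps/127) = eps.

delta = min(1, eps/127)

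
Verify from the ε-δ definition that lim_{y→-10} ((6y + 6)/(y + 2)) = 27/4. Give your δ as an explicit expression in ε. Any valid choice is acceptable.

Let ε > 0. We want δ > 0 with 0 < |y + 10| < δ ⇒ |(6y + 6)/(y + 2) − (27/4)| < ε.
Combining over a common denominator, (6y + 6)/(y + 2) − (27/4) = [(6y + 6)·(-8) − (-54)·(y + 2)] / [(-8)·(y + 2)] = 6(y + 10) / ((-8)(y + 2)).
So |(6y + 6)/(y + 2) − (27/4)| = 6|y + 10| / (8·|y + 2|).
Restrict δ ≤ 4. Then |y + 10| < 4 gives |y + 2| = |(y + 10) + (-8)| ≥ 8 − 4 = 4.
Hence |(6y + 6)/(y + 2) − (27/4)| < 6|y + 10|/(8·4) = (3/16)|y + 10|, which is < ε once |y + 10| < (16/3)ε.
Take δ = min(4, (16/3)ε). Then 0 < |y + 10| < δ forces both bounds, so |(6y + 6)/(y + 2) − (27/4)| < ε.

δ = min(4, (16/3)ε)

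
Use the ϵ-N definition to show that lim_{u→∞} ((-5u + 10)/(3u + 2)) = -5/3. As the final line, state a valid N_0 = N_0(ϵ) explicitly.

Suppose ϵ > 0. We seek N_0 > 0 such that u > N_0 implies |(-5u + 10)/(3u + 2) + 5/3| < ϵ.
(-5u + 10)/(3u + 2) + 5/3 = (3(-5u + 10) − (-5)(3u + 2)) / (3(3u + 2)) = 40/(3(3u + 2)).
For u > 0 we have 3u + 2 > 3u, so |(-5u + 10)/(3u + 2) + 5/3| = 40/(3(3u + 2)) < 40/(3·3u) = (40/9)/u.
Thus |(-5u + 10)/(3u + 2) + 5/3| < ϵ whenever u > (40/9)/ϵ.
Take N_0 = (40/9)/ϵ. If u > N_0 then |(-5u + 10)/(3u + 2) + 5/3| < (40/9)/u < ϵ.

N_0 = (40/9)/ϵ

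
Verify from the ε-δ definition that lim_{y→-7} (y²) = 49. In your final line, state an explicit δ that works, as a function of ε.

Let ε > 0. We seek δ > 0 with 0 < |y + 7| < δ ⇒ |y² − 49| < ε.
Factor: y² − 49 = (y + 7)(y - 7), so |y² − 49| = |y + 7|·|y - 7|.
Restrict δ ≤ 1. Then |y + 7| < 1 gives |y| < 8, so by the triangle inequality |y - 7| ≤ 8 + 7 = 15.
Hence |y² − 49| ≤ 15|y + 7|, which is < ε once |y + 7| < ε/15.
Take δ = min(1, ε/15). If 0 < |y + 7| < δ then both bounds hold and |y² − 49| ≤ 15|y + 7| < 15·(ε/15) = ε.

δ = min(1, ε/15)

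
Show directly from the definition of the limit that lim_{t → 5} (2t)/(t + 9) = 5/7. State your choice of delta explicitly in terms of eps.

Let eps > 0 be given. We want delta > 0 with 0 < |t − 5| < delta ⇒ |(2t)/(t + 9) − (5/7)| < eps.
Combining over a common denominator, (2t)/(t + 9) − (5/7) = [(2t)·14 − 10·(t + 9)] / [14·(t + 9)] = 18(t − 5) / (14(t + 9)).
So |(2t)/(t + 9) − (5/7)| = 18|t − 5| / (14·|t + 9|).
Require delta ≤ 7, so |t + 9| ≥ |14| − |t − 5| > 14 − 7 = 7.
Hence |(2t)/(t + 9) − (5/7)| < 18|t − 5|/(14·7) = (9/49)|t − 5|, which is < eps once |t − 5| < (49/9)eps.
Take delta = min(7, (49/9)eps). Then 0 < |t − 5| < delta forces both bounds, so |(2t)/(t + 9) − (5/7)| < eps.

delta = min(7, (49/9)eps)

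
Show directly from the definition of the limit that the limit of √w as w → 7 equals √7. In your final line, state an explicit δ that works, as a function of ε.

Suppose ε > 0. We want δ > 0 such that 0 < |w − 7| < δ implies |√w − √7| < ε.
Multiplying by the conjugate, |√w − √7| = |w − 7|/(√w + √7).
Restrict δ ≤ 7 so that |w − 7| < 7 forces w > 0, and then √w + √7 > √7.
Hence |√w − √7| < |w − 7|/√7, which is < ε once |w − 7| < √7·ε.
Take δ = min(7, √7·ε). If 0 < |w − 7| < δ then w > 0 and |√w − √7| < |w − 7|/√7 < ε.

δ = min(7, √7·ε)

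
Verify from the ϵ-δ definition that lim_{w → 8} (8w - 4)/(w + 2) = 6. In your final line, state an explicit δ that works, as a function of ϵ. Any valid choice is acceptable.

δ = min(5, (5/2)ϵ)

Let ϵ > 0. We want δ > 0 with 0 < |w − 8| < δ ⇒ |(8w - 4)/(w + 2) − 6| < ϵ.
Combining over a common denominator, (8w - 4)/(w + 2) − 6 = [(8w - 4)·10 − 60·(w + 2)] / [10·(w + 2)] = 20(w − 8) / (10(w + 2)).
So |(8w - 4)/(w + 2) − 6| = 20|w − 8| / (10·|w + 2|).
Restrict δ ≤ 5. Then |w − 8| < 5 gives |w + 2| = |(w − 8) + 10| ≥ 10 − 5 = 5.
Hence |(8w - 4)/(w + 2) − 6| < 20|w − 8|/(10·5) = (2/5)|w − 8|, which is < ϵ once |w − 8| < (5/2)ϵ.
Take δ = min(5, (5/2)ϵ). Then 0 < |w − 8| < δ forces both bounds, so |(8w - 4)/(w + 2) − 6| < ϵ.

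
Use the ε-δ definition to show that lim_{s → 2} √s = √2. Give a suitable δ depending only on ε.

δ = min(2, √2·ε)

Suppose ε > 0. We want δ > 0 such that 0 < |s − 2| < δ implies |√s − √2| < ε.
Multiplying by the conjugate, |√s − √2| = |s − 2|/(√s + √2).
Restrict δ ≤ 2 so that |s − 2| < 2 forces s > 0, and then √s + √2 > √2.
Hence |√s − √2| < |s − 2|/√2, which is < ε once |s − 2| < √2·ε.
Take δ = min(2, √2·ε). If 0 < |s − 2| < δ then s > 0 and |√s − √2| < |s − 2|/√2 < ε.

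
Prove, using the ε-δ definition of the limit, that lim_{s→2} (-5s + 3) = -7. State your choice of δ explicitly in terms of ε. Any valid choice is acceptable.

δ = ε/5

Suppose ε > 0. We need δ > 0 so that 0 < |s − 2| < δ implies |(-5s + 3) + 7| < ε.
|(-5s + 3) + 7| = |-5s + 10| = 5|s − 2|.
So 5|s − 2| < ε exactly when |s − 2| < ε/5.
Take δ = ε/5. If 0 < |s − 2| < δ then |(-5s + 3) + 7| = 5|s − 2| < 5·(ε/5) = ε.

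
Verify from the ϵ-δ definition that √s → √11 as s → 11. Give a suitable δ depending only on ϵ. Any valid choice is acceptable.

δ = min(11, √11·ϵ)

Let ϵ > 0 be given. We want δ > 0 such that 0 < |s − 11| < δ implies |√s − √11| < ϵ.
Multiplying by the conjugate, |√s − √11| = |s − 11|/(√s + √11).
Restrict δ ≤ 11 so that |s − 11| < 11 forces s > 0, and then √s + √11 > √11.
Hence |√s − √11| < |s − 11|/√11, which is < ϵ once |s − 11| < √11·ϵ.
Take δ = min(11, √11·ϵ). If 0 < |s − 11| < δ then s > 0 and |√s − √11| < |s − 11|/√11 < ϵ.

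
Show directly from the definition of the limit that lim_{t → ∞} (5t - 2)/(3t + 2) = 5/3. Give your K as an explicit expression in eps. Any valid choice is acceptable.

K = (16/9)/eps

Suppose eps > 0. We seek K > 0 such that t > K implies |(5t - 2)/(3t + 2) − (5/3)| < eps.
(5t - 2)/(3t + 2) − (5/3) = (3(5t - 2) − 5(3t + 2)) / (3(3t + 2)) = -16/(3(3t + 2)).
For t > 0 we have 3t + 2 > 3t, so |(5t - 2)/(3t + 2) − (5/3)| = 16/(3(3t + 2)) < 16/(3·3t) = (16/9)/t.
Thus |(5t - 2)/(3t + 2) − (5/3)| < eps whenever t > (16/9)/eps.
Take K = (16/9)/eps. If t > K then |(5t - 2)/(3t + 2) − (5/3)| < (16/9)/t < eps.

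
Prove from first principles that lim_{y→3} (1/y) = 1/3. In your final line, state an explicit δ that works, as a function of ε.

Fix ε > 0. We seek δ > 0 such that 0 < |y − 3| < δ implies |1/y − (1/3)| < ε.
|1/y − (1/3)| = |3 − y|/(3·|y|) = |y − 3|/(3|y|).
Restrict δ ≤ 3/2. Then |y − 3| < 3/2 gives |y| > 3/2, so 3|y| > 9/2.
Then |1/y − (1/3)| < |y − 3|/(9/2), which is < ε when |y − 3| < (9/2)ε.
Take δ = min(3/2, (9/2)ε). Then 0 < |y − 3| < δ gives both |y − 3| < 3/2 and |y − 3| < (9/2)ε, so |1/y − (1/3)| < ε.

δ = min(3/2, (9/2)ε)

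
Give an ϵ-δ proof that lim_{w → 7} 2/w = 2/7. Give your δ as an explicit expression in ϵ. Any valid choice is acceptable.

Let ϵ > 0. We seek δ > 0 such that 0 < |w − 7| < δ implies |2/w − (2/7)| < ϵ.
|2/w − (2/7)| = 2·|7 − w|/(7·|w|) = 2|w − 7|/(7|w|).
Restrict δ ≤ 7/2. Then |w − 7| < 7/2 gives |w| > 7/2, so 7|w| > 49/2.
Then |2/w − (2/7)| < 2|w − 7|/(49/2), which is < ϵ when |w − 7| < (49/4)ϵ.
Take δ = min(7/2, (49/4)ϵ). Then 0 < |w − 7| < δ gives both |w − 7| < 7/2 and |w − 7| < (49/4)ϵ, so |2/w − (2/7)| < ϵ.

δ = min(7/2, (49/4)ϵ)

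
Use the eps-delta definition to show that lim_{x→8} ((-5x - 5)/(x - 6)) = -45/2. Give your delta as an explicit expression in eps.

Let eps > 0. We want delta > 0 with 0 < |x − 8| < delta ⇒ |(-5x - 5)/(x - 6) + 45/2| < eps.
Combining over a common denominator, (-5x - 5)/(x - 6) + 45/2 = [(-5x - 5)·2 − (-45)·(x - 6)] / [2·(x - 6)] = 35(x − 8) / (2(x - 6)).
So |(-5x - 5)/(x - 6) + 45/2| = 35|x − 8| / (2·|x − 6|).
Restrict delta ≤ 1. Then |x − 8| < 1 gives |x − 6| = |(x − 8) + 2| ≥ 2 − 1 = 1.
Hence |(-5x - 5)/(x - 6) + 45/2| < 35|x − 8|/(2·1) = (35/2)|x − 8|, which is < eps once |x − 8| < (2/35)eps.
Take delta = min(1, (2/35)eps). Then 0 < |x − 8| < delta forces both bounds, so |(-5x - 5)/(x - 6) + 45/2| < eps.

delta = min(1, (2/35)eps)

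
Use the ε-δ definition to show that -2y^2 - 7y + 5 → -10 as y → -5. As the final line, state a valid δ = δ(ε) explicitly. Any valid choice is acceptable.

Let ε > 0 be given. We want δ > 0 such that 0 < |y + 5| < δ implies |(-2y^2 - 7y + 5) + 10| < ε.
(-2y^2 - 7y + 5) + 10 = -2y^2 - 7y + 15 = (y + 5)(-2y + 3).
So |(-2y^2 - 7y + 5) + 10| = |y + 5|·|-2y + 3|.
Require δ ≤ 2. Then |y + 5| < 2 gives |y| < 7, and by the triangle inequality |-2y + 3| ≤ 2·7 + 3 = 17.
Hence |(-2y^2 - 7y + 5) + 10| ≤ 17|y + 5| < ε provided |y + 5| < ε/17.
Take δ = min(2, ε/17). Then 0 < |y + 5| < δ gives both |y + 5| < 2 and |y + 5| < ε/17, so |(-2y^2 - 7y + 5) + 10| < ε.

δ = min(2, ε/17)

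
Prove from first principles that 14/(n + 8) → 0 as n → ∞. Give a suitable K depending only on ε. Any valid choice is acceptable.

Fix ε > 0. For n ≥ 1, |14/(n + 8) − 0| = 14/(n + 8) ≤ 14/n.
We need 14/n < ε, i.e. n > 14/ε.
Take K = 14/ε. If n > K then |14/(n + 8)| ≤ 14/n < ε.

K = 14/ε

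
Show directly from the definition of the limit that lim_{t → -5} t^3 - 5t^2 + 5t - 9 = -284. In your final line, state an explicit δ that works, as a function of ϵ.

δ = min(1, ϵ/151)

Let ϵ > 0 be given. We want δ > 0 such that 0 < |t + 5| < δ implies |(t^3 - 5t^2 + 5t - 9) + 284| < ϵ.
(t^3 - 5t^2 + 5t - 9) + 284 = t^3 - 5t^2 + 5t + 275 = (t + 5)(t^2 - 10t + 55).
So |(t^3 - 5t^2 + 5t - 9) + 284| = |t + 5|·|t^2 - 10t + 55|.
Assume first that |t + 5| < 1, so |t| < 6. Then |t^2 - 10t + 55| ≤ 6^2 + 10·6 + 55 = 151.
Hence |(t^3 - 5t^2 + 5t - 9) + 284| ≤ 151|t + 5| < ϵ provided |t + 5| < ϵ/151.
Choosing δ = min(1, ϵ/151) ensures both conditions, hence |(t^3 - 5t^2 + 5t - 9) + 284| < ϵ.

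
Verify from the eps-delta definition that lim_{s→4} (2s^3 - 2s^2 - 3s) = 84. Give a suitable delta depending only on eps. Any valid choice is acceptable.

delta = min(2, eps/129)

Let eps > 0 be given. We want delta > 0 such that 0 < |s − 4| < delta implies |(2s^3 - 2s^2 - 3s) − 84| < eps.
(2s^3 - 2s^2 - 3s) − 84 = 2s^3 - 2s^2 - 3s - 84 = (s − 4)(2s^2 + 6s + 21).
So |(2s^3 - 2s^2 - 3s) − 84| = |s − 4|·|2s^2 + 6s + 21|.
Assume first that |s − 4| < 2, so |s| < 6. Then |2s^2 + 6s + 21| ≤ 2·6^2 + 6·6 + 21 = 129.
Hence |(2s^3 - 2s^2 - 3s) − 84| ≤ 129|s − 4| < eps provided |s − 4| < eps/129.
Take delta = min(2, eps/129). Then 0 < |s − 4| < delta gives both |s − 4| < 2 and |s − 4| < eps/129, so |(2s^3 - 2s^2 - 3s) − 84| < eps.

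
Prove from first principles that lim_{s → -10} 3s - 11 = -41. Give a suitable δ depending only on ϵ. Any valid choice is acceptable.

Let ϵ > 0 be given. We need δ > 0 so that 0 < |s + 10| < δ implies |(3s - 11) + 41| < ϵ.
Since (3s - 11) + 41 = 3(s + 10), we have |(3s - 11) + 41| = 3|s + 10|.
Thus it suffices that |s + 10| < ϵ/3.
Take δ = ϵ/3. If 0 < |s + 10| < δ then |(3s - 11) + 41| = 3|s + 10| < 3·(ϵ/3) = ϵ.

δ = ϵ/3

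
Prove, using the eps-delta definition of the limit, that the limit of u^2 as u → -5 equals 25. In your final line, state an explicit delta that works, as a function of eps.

delta = min(1, eps/11)

Let eps > 0. We seek delta > 0 with 0 < |u + 5| < delta ⇒ |u^2 − 25| < eps.
Factor: u^2 − 25 = (u + 5)(u - 5), so |u^2 − 25| = |u + 5|·|u - 5|.
Restrict delta ≤ 1. Then |u + 5| < 1 gives |u| < 6, so by the triangle inequality |u - 5| ≤ 6 + 5 = 11.
Hence |u^2 − 25| ≤ 11|u + 5|, which is < eps once |u + 5| < eps/11.
Take delta = min(1, eps/11). If 0 < |u + 5| < delta then both bounds hold and |u^2 − 25| ≤ 11|u + 5| < 11·(eps/11) = eps.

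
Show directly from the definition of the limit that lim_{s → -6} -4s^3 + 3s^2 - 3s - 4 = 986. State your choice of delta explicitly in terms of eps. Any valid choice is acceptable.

Let eps > 0. We want delta > 0 such that 0 < |s + 6| < delta implies |(-4s^3 + 3s^2 - 3s - 4) − 986| < eps.
(-4s^3 + 3s^2 - 3s - 4) − 986 = -4s^3 + 3s^2 - 3s - 990 = (s + 6)(-4s^2 + 27s - 165).
So |(-4s^3 + 3s^2 - 3s - 4) − 986| = |s + 6|·|-4s^2 + 27s - 165|.
Assume first that |s + 6| < 2, so |s| < 8. Then |-4s^2 + 27s - 165| ≤ 4·8^2 + 27·8 + 165 = 637.
Hence |(-4s^3 + 3s^2 - 3s - 4) − 986| ≤ 637|s + 6| < eps provided |s + 6| < eps/637.
Choosing delta = min(2, eps/637) ensures both conditions, hence |(-4s^3 + 3s^2 - 3s - 4) − 986| < eps.

delta = min(2, eps/637)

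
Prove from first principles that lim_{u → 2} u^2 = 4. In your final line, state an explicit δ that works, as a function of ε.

δ = min(1, ε/5)

Suppose ε > 0. We seek δ > 0 with 0 < |u − 2| < δ ⇒ |u^2 − 4| < ε.
Factor: u^2 − 4 = (u − 2)(u + 2), so |u^2 − 4| = |u − 2|·|u + 2|.
Restrict δ ≤ 1. Then |u − 2| < 1 gives |u| < 3, so by the triangle inequality |u + 2| ≤ 3 + 2 = 5.
Hence |u^2 − 4| ≤ 5|u − 2|, which is < ε once |u − 2| < ε/5.
Take δ = min(1, ε/5). If 0 < |u − 2| < δ then both bounds hold and |u^2 − 4| ≤ 5|u − 2| < 5·(ε/5) = ε.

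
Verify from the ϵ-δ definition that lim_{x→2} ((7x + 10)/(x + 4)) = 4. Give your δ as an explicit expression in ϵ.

δ = min(3, ϵ)

Let ϵ > 0. We want δ > 0 with 0 < |x − 2| < δ ⇒ |(7x + 10)/(x + 4) − 4| < ϵ.
Combining over a common denominator, (7x + 10)/(x + 4) − 4 = [(7x + 10)·6 − 24·(x + 4)] / [6·(x + 4)] = 18(x − 2) / (6(x + 4)).
So |(7x + 10)/(x + 4) − 4| = 18|x − 2| / (6·|x + 4|).
Restrict δ ≤ 3. Then |x − 2| < 3 gives |x + 4| = |(x − 2) + 6| ≥ 6 − 3 = 3.
Hence |(7x + 10)/(x + 4) − 4| < 18|x − 2|/(6·3) = |x − 2|, which is < ϵ once |x − 2| < ϵ.
Take δ = min(3, ϵ). Then 0 < |x − 2| < δ forces both bounds, so |(7x + 10)/(x + 4) − 4| < ϵ.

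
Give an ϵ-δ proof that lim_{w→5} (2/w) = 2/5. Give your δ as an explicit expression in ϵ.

δ = min(5/2, (25/4)ϵ)

Let ϵ > 0 be given. We seek δ > 0 such that 0 < |w − 5| < δ implies |2/w − (2/5)| < ϵ.
|2/w − (2/5)| = 2·|5 − w|/(5·|w|) = 2|w − 5|/(5|w|).
Require δ ≤ 5/2 so that |w| > 5 − 5/2 = 5/2, hence 5|w| > 25/2.
Then |2/w − (2/5)| < 2|w − 5|/(25/2), which is < ϵ when |w − 5| < (25/4)ϵ.
Take δ = min(5/2, (25/4)ϵ). Then 0 < |w − 5| < δ gives both |w − 5| < 5/2 and |w − 5| < (25/4)ϵ, so |2/w − (2/5)| < ϵ.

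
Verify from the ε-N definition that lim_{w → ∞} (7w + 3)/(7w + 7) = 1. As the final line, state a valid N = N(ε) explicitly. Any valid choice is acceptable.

Let ε > 0. We seek N > 0 such that w > N implies |(7w + 3)/(7w + 7) − 1| < ε.
(7w + 3)/(7w + 7) − 1 = (7(7w + 3) − 7(7w + 7)) / (7(7w + 7)) = -28/(7(7w + 7)).
For w > 0 we have 7w + 7 > 7w, so |(7w + 3)/(7w + 7) − 1| = 28/(7(7w + 7)) < 28/(7·7w) = (4/7)/w.
Thus |(7w + 3)/(7w + 7) − 1| < ε whenever w > (4/7)/ε.
Take N = (4/7)/ε. If w > N then |(7w + 3)/(7w + 7) − 1| < (4/7)/w < ε.

N = (4/7)/ε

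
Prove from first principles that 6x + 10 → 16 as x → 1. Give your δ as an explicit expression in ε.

Let ε > 0. We need δ > 0 so that 0 < |x − 1| < δ implies |(6x + 10) − 16| < ε.
Since (6x + 10) − 16 = 6(x − 1), we have |(6x + 10) − 16| = 6|x − 1|.
So 6|x − 1| < ε exactly when |x − 1| < ε/6.
Take δ = ε/6. If 0 < |x − 1| < δ then |(6x + 10) − 16| = 6|x − 1| < 6·(ε/6) = ε.

δ = ε/6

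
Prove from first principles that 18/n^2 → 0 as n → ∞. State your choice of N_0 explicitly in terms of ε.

N_0 = (18/ε)^{1/2}

Let ε > 0. For n ≥ 1, |18/n^2 − 0| = 18/n^2.
18/n^2 < ε ⇔ n^2 > 18/ε ⇔ n > (18/ε)^{1/2}.
Take N_0 = (18/ε)^{1/2}. Then n > N_0 implies 18/n^2 < ε.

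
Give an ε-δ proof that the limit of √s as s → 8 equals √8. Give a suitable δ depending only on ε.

Let ε > 0 be given. We want δ > 0 such that 0 < |s − 8| < δ implies |√s − √8| < ε.
Rationalise: √s − √8 = (s − 8)/(√s + √8), so |√s − √8| = |s − 8|/(√s + √8).
Restrict δ ≤ 8 so that |s − 8| < 8 forces s > 0, and then √s + √8 > √8.
Hence |√s − √8| < |s − 8|/√8, which is < ε once |s − 8| < √8·ε.
Take δ = min(8, √8·ε). If 0 < |s − 8| < δ then s > 0 and |√s − √8| < |s − 8|/√8 < ε.

δ = min(8, √8·ε)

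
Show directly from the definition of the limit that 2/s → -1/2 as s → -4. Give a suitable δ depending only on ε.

Fix ε > 0. We seek δ > 0 such that 0 < |s + 4| < δ implies |2/s + 1/2| < ε.
|2/s + 1/2| = 2·|-4 − s|/(4·|s|) = 2|s + 4|/(4|s|).
Require δ ≤ 2 so that |s| > 4 − 2 = 2, hence 4|s| > 8.
Then |2/s + 1/2| < 2|s + 4|/8, which is < ε when |s + 4| < 4ε.
Take δ = min(2, 4ε). Then 0 < |s + 4| < δ gives both |s + 4| < 2 and |s + 4| < 4ε, so |2/s + 1/2| < ε.

δ = min(2, 4ε)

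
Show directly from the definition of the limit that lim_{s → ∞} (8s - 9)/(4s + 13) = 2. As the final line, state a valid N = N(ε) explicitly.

Suppose ε > 0. We seek N > 0 such that s > N implies |(8s - 9)/(4s + 13) − 2| < ε.
(8s - 9)/(4s + 13) − 2 = (4(8s - 9) − 8(4s + 13)) / (4(4s + 13)) = -140/(4(4s + 13)).
For s > 0 we have 4s + 13 > 4s, so |(8s - 9)/(4s + 13) − 2| = 140/(4(4s + 13)) < 140/(4·4s) = (35/4)/s.
Thus |(8s - 9)/(4s + 13) − 2| < ε whenever s > (35/4)/ε.
Take N = (35/4)/ε. If s > N then |(8s - 9)/(4s + 13) − 2| < (35/4)/s < ε.

N = (35/4)/ε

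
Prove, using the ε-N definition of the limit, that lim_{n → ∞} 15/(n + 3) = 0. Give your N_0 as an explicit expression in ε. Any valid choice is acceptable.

Suppose ε > 0. For n ≥ 1, |15/(n + 3) − 0| = 15/(n + 3) ≤ 15/n.
We need 15/n < ε, i.e. n > 15/ε.
Take N_0 = 15/ε. If n > N_0 then |15/(n + 3)| ≤ 15/n < ε.

N_0 = 15/ε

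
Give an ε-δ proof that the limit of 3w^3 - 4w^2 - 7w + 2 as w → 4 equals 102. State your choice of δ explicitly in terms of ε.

δ = min(1, ε/140)

Fix ε > 0. We want δ > 0 such that 0 < |w − 4| < δ implies |(3w^3 - 4w^2 - 7w + 2) − 102| < ε.
(3w^3 - 4w^2 - 7w + 2) − 102 = 3w^3 - 4w^2 - 7w - 100 = (w − 4)(3w^2 + 8w + 25).
So |(3w^3 - 4w^2 - 7w + 2) − 102| = |w − 4|·|3w^2 + 8w + 25|.
Assume first that |w − 4| < 1, so |w| < 5. Then |3w^2 + 8w + 25| ≤ 3·5^2 + 8·5 + 25 = 140.
Hence |(3w^3 - 4w^2 - 7w + 2) − 102| ≤ 140|w − 4| < ε provided |w − 4| < ε/140.
Choosing δ = min(1, ε/140) ensures both conditions, hence |(3w^3 - 4w^2 - 7w + 2) − 102| < ε.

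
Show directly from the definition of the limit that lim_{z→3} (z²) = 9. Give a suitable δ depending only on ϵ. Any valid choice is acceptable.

δ = min(1, ϵ/7)

Fix ϵ > 0. We seek δ > 0 with 0 < |z − 3| < δ ⇒ |z² − 9| < ϵ.
Factor: z² − 9 = (z − 3)(z + 3), so |z² − 9| = |z − 3|·|z + 3|.
Impose δ ≤ 1 so that |z| < 4; then |z + 3| ≤ 7.
Hence |z² − 9| ≤ 7|z − 3|, which is < ϵ once |z − 3| < ϵ/7.
Take δ = min(1, ϵ/7). If 0 < |z − 3| < δ then both bounds hold and |z² − 9| ≤ 7|z − 3| < 7·(ϵ/7) = ϵ.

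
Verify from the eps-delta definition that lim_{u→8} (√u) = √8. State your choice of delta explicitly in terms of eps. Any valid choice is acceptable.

delta = min(8, √8·eps)

Suppose eps > 0. We want delta > 0 such that 0 < |u − 8| < delta implies |√u − √8| < eps.
Multiplying by the conjugate, |√u − √8| = |u − 8|/(√u + √8).
Restrict delta ≤ 8 so that |u − 8| < 8 forces u > 0, and then √u + √8 > √8.
Hence |√u − √8| < |u − 8|/√8, which is < eps once |u − 8| < √8·eps.
Take delta = min(8, √8·eps). If 0 < |u − 8| < delta then u > 0 and |√u − √8| < |u − 8|/√8 < eps.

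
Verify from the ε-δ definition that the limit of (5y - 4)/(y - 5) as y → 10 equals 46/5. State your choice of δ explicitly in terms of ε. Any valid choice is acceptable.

Fix ε > 0. We want δ > 0 with 0 < |y − 10| < δ ⇒ |(5y - 4)/(y - 5) − (46/5)| < ε.
Combining over a common denominator, (5y - 4)/(y - 5) − (46/5) = [(5y - 4)·5 − 46·(y - 5)] / [5·(y - 5)] = -21(y − 10) / (5(y - 5)).
So |(5y - 4)/(y - 5) − (46/5)| = 21|y − 10| / (5·|y − 5|).
Restrict δ ≤ 5/2. Then |y − 10| < 5/2 gives |y − 5| = |(y − 10) + 5| ≥ 5 − 5/2 = 5/2.
Hence |(5y - 4)/(y - 5) − (46/5)| < 21|y − 10|/(5·(5/2)) = (42/25)|y − 10|, which is < ε once |y − 10| < (25/42)ε.
Take δ = min(5/2, (25/42)ε). Then 0 < |y − 10| < δ forces both bounds, so |(5y - 4)/(y - 5) − (46/5)| < ε.

δ = min(5/2, (25/42)ε)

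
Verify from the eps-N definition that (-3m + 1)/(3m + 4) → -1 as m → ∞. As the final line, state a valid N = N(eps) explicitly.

Fix eps > 0. For m ≥ 1, |(-3m + 1)/(3m + 4) + 1| = |15|/(3(3m + 4)) = 15/(3(3m + 4)).
Since 3m + 4 ≥ 3m for m ≥ 1, this is ≤ 15/(3·3m) = (5/3)/m.
So |(-3m + 1)/(3m + 4) + 1| < eps whenever m > (5/3)/eps.
Take N = (5/3)/eps. If m > N then |(-3m + 1)/(3m + 4) + 1| ≤ (5/3)/m < eps.

N = (5/3)/eps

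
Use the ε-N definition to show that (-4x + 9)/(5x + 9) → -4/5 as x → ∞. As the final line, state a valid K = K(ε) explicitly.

Fix ε > 0. We seek K > 0 such that x > K implies |(-4x + 9)/(5x + 9) + 4/5| < ε.
(-4x + 9)/(5x + 9) + 4/5 = (5(-4x + 9) − (-4)(5x + 9)) / (5(5x + 9)) = 81/(5(5x + 9)).
For x > 0 we have 5x + 9 > 5x, so |(-4x + 9)/(5x + 9) + 4/5| = 81/(5(5x + 9)) < 81/(5·5x) = (81/25)/x.
Thus |(-4x + 9)/(5x + 9) + 4/5| < ε whenever x > (81/25)/ε.
Take K = (81/25)/ε. If x > K then |(-4x + 9)/(5x + 9) + 4/5| < (81/25)/x < ε.

K = (81/25)/ε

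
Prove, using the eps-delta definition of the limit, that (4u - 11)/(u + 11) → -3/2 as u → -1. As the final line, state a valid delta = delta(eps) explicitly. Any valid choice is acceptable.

delta = min(5, (10/11)eps)

Suppose eps > 0. We want delta > 0 with 0 < |u + 1| < delta ⇒ |(4u - 11)/(u + 11) + 3/2| < eps.
Combining over a common denominator, (4u - 11)/(u + 11) + 3/2 = [(4u - 11)·10 − (-15)·(u + 11)] / [10·(u + 11)] = 55(u + 1) / (10(u + 11)).
So |(4u - 11)/(u + 11) + 3/2| = 55|u + 1| / (10·|u + 11|).
Require delta ≤ 5, so |u + 11| ≥ |10| − |u + 1| > 10 − 5 = 5.
Hence |(4u - 11)/(u + 11) + 3/2| < 55|u + 1|/(10·5) = (11/10)|u + 1|, which is < eps once |u + 1| < (10/11)eps.
Take delta = min(5, (10/11)eps). Then 0 < |u + 1| < delta forces both bounds, so |(4u - 11)/(u + 11) + 3/2| < eps.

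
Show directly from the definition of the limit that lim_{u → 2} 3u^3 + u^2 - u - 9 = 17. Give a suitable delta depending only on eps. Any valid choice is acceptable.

delta = min(1, eps/61)

Fix eps > 0. We want delta > 0 such that 0 < |u − 2| < delta implies |(3u^3 + u^2 - u - 9) − 17| < eps.
(3u^3 + u^2 - u - 9) − 17 = 3u^3 + u^2 - u - 26 = (u − 2)(3u^2 + 7u + 13).
So |(3u^3 + u^2 - u - 9) − 17| = |u − 2|·|3u^2 + 7u + 13|.
Assume first that |u − 2| < 1, so |u| < 3. Then |3u^2 + 7u + 13| ≤ 3·3^2 + 7·3 + 13 = 61.
Hence |(3u^3 + u^2 - u - 9) − 17| ≤ 61|u − 2| < eps provided |u − 2| < eps/61.
Choosing delta = min(1, eps/61) ensures both conditions, hence |(3u^3 + u^2 - u - 9) − 17| < eps.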